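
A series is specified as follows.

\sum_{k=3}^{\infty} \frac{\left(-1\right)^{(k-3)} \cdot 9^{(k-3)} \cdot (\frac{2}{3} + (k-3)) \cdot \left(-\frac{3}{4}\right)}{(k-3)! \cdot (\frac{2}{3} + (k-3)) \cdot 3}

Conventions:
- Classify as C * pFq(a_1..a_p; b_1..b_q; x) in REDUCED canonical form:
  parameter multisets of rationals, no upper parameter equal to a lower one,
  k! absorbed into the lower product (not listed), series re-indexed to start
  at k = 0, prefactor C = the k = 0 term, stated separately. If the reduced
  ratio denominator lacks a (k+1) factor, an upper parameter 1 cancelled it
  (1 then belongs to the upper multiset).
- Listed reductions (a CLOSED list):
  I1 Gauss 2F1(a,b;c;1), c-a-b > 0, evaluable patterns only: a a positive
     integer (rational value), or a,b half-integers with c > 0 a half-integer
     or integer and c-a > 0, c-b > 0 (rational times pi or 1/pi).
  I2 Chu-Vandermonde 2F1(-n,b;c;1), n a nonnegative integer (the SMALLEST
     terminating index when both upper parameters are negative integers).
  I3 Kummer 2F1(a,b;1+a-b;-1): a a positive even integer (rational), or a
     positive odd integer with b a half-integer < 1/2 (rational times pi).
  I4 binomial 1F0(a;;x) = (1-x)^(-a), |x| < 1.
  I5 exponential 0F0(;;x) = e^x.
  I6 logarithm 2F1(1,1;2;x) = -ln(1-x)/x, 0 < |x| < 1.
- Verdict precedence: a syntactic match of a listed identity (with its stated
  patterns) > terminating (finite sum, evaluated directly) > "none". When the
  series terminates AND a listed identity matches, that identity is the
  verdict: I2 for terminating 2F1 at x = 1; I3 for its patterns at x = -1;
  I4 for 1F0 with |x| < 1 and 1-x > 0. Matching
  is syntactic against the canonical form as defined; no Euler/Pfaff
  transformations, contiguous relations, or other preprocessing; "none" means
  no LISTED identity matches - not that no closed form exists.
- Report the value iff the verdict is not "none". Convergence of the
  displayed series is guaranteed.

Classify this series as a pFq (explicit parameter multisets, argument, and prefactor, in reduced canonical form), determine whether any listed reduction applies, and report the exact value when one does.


With C = -\frac{1}{4}: the canonical form is 0F0(-; -; -9). Verdict: the I5 exponential reduction matches (the 0F0 exponential series at x = -9). Its exact value is \left(-\frac{1}{4}\right) \cdot e^{-9}.

Structural cue: x = -9 and the constant factors (prefactor -1/4) combine into one prefactor.
Step ratio: r(k) = -9 * 1 / [(k+1)] - rational in k. x = -9; t_0 = -\frac{1}{4}; negate the roots.


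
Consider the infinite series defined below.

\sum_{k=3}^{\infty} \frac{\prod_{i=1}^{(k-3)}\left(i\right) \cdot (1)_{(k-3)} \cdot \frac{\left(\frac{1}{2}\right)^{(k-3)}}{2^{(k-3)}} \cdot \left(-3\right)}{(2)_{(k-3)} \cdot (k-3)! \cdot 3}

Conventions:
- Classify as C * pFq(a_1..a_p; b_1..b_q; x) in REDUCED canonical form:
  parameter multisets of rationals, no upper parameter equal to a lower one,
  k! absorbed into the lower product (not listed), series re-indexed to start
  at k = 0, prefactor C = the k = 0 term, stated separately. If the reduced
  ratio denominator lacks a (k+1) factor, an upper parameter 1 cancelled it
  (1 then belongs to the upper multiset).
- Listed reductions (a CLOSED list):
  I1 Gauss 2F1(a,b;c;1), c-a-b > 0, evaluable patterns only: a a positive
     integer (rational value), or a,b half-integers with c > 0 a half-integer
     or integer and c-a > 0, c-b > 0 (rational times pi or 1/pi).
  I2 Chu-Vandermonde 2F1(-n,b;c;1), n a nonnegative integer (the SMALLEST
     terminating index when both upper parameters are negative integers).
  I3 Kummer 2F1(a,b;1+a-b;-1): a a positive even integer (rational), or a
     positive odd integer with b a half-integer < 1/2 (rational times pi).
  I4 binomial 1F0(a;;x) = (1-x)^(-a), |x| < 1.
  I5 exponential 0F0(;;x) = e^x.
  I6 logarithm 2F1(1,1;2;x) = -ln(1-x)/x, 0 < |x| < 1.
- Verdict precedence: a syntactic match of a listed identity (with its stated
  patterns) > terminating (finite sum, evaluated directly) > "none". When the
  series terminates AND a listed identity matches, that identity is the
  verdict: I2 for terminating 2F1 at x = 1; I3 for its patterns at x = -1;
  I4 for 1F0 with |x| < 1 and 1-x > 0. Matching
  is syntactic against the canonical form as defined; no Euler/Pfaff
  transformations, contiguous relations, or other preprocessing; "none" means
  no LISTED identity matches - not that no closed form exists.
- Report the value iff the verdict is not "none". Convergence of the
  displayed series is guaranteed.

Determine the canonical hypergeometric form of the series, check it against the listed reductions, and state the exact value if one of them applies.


With C = -1: the canonical form is 2F1(1, 1; 2; \frac{1}{4}). Verdict: logarithm (I6) applies (the logarithm: parameters (1,1;2), x = \frac{1}{4}). Hence: 4 \cdot \ln\left(\frac{3}{4}\right).

Key observation: x = \frac{1}{4} and the running product (C = -1, x = 1/4) telescopes to a rising factorial.
Consecutive-term ratio: r(k) = \frac{1}{4} * (k+1) (k+1) / [(k+2) (k+1)] - poly over poly, x = \frac{1}{4} from leading terms; C = -1 at k = 0.


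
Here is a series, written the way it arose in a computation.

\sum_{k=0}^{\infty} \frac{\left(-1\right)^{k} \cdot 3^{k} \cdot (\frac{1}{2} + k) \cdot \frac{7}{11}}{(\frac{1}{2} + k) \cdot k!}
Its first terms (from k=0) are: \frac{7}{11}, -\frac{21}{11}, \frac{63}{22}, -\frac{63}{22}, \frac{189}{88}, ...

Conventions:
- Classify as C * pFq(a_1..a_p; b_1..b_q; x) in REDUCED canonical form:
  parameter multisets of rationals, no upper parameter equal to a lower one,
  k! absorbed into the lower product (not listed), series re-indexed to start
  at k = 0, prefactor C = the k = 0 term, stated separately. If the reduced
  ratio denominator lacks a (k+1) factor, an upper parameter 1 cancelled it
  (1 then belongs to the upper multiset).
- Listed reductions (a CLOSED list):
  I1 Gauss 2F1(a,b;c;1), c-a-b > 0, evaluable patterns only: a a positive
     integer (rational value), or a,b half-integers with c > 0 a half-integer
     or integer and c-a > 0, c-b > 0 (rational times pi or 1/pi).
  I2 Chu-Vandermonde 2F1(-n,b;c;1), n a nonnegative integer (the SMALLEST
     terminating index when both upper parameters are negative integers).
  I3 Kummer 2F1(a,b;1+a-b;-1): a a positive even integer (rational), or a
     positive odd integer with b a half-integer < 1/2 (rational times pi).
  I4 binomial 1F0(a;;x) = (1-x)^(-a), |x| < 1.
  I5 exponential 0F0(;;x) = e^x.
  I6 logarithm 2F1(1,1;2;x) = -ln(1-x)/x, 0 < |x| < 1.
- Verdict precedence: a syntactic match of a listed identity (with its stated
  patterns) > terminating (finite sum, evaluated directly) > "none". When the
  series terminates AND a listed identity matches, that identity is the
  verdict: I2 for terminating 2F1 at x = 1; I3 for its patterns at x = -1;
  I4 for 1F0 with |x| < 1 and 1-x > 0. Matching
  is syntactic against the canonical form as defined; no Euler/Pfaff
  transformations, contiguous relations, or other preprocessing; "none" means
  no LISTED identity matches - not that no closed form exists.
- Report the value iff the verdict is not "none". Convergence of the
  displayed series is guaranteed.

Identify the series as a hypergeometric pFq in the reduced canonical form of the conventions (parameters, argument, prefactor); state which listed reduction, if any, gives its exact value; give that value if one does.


Classification (C = \frac{7}{11}): 0F0 with upper {-}, lower {-}, argument x = -3. Verdict (x = -3): the exponential series (I5) applies (the 0F0 exponential series at x = -3). Its exact value is \frac{7}{11} \cdot e^{-3}.

Key step: t_0 = \frac{7}{11} here, and striking the common factor k + 1/2 reduces the term (C = 7/11, x = -3).
Adjacent-term ratio: r(k) = -3 * 1 / [(k+1)] - poly over poly, x = -3 from leading terms; C = \frac{7}{11} at k = 0.


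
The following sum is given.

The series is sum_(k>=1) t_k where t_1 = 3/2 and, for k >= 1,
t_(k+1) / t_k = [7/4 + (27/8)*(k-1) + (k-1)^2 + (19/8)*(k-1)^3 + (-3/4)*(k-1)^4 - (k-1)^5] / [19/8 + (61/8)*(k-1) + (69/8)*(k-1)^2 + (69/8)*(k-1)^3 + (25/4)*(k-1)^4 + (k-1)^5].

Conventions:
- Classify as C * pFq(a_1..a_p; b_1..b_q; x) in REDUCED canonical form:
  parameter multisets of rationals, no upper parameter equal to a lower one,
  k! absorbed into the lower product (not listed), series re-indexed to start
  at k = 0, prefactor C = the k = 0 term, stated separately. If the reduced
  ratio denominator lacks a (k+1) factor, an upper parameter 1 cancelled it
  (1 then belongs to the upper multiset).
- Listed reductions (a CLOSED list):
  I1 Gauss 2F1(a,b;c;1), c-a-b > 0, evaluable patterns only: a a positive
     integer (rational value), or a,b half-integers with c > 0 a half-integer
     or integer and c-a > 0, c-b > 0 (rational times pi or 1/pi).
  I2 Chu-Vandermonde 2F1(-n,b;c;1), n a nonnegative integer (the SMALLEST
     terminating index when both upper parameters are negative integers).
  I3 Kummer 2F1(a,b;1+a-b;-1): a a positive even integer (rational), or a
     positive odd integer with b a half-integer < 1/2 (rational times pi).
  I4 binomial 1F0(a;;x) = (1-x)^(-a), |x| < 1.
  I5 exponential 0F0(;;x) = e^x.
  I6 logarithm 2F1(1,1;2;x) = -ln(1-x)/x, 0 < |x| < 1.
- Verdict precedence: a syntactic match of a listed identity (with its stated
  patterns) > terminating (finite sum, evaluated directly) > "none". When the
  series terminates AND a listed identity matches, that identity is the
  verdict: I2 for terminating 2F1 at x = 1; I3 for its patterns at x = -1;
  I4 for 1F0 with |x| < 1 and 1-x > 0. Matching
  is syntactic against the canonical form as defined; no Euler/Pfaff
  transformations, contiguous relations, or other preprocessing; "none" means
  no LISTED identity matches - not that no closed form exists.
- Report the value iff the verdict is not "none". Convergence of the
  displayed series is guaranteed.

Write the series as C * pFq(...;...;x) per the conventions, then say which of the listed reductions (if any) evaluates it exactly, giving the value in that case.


The series (x = -1) is 2F1: upper {-7/4, 2}, lower {19/4}, prefactor 3/2. Verdict (x = -1): the Kummer evaluation I3 applies (x = -1; c = 19/4 equals 1+a-b for upper {-7/4, 2}: listed pattern). Its exact value is 45/16.

Key step: t_0 = 3/2 here, and roots of the ratio polynomials (C = 3/2) are the negated parameters.
Adjacent-term ratio: r(k) = (-1) * (k-7/4) (k+2) / [(k+19/4) (k+1)] - rational; roots negated = parameters, x = (-1), C = 3/2.


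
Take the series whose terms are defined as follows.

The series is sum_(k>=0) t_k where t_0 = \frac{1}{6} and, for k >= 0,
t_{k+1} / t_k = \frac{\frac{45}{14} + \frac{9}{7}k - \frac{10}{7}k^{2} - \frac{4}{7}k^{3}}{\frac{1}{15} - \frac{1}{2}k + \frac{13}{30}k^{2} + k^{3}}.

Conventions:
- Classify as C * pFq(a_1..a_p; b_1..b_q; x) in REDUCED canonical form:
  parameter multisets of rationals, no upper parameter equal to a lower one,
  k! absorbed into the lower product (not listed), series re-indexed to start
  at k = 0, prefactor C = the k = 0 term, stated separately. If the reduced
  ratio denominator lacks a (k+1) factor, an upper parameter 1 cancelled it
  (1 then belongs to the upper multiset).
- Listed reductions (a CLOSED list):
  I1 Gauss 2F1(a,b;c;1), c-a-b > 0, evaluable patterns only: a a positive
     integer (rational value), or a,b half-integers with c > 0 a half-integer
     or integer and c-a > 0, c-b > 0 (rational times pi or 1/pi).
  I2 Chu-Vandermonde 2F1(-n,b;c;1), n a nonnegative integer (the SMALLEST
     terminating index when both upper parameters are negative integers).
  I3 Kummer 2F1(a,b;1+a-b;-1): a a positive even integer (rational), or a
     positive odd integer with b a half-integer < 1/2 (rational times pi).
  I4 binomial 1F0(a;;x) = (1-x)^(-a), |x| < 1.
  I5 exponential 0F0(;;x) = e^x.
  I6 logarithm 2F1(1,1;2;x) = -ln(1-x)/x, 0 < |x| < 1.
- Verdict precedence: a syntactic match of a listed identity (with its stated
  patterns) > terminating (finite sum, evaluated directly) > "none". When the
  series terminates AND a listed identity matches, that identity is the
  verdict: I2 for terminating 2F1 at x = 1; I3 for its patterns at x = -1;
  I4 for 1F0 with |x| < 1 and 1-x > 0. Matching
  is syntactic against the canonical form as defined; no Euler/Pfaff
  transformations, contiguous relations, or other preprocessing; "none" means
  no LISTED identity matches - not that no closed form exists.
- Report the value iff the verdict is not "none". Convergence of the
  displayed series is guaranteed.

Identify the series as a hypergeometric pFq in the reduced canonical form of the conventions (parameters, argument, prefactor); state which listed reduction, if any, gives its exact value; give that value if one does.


Structural cue: t_0 = \frac{1}{6} here, and roots of the ratio polynomials (C = 1/6, x = -4/7) are the negated parameters.
Adjacent-term ratio: r(k) = -\frac{4}{7} * (k-\frac{3}{2}) (k+\frac{3}{2}) (k+\frac{5}{2}) / [(k-\frac{2}{5}) (k-\frac{1}{6}) (k+1)] - rational; roots negated = parameters, x = -\frac{4}{7}, C = \frac{1}{6}.

Classification (C = \frac{1}{6}): 3F2 with upper {-\frac{3}{2}, \frac{3}{2}, \frac{5}{2}}, lower {-\frac{2}{5}, -\frac{1}{6}}, argument x = -\frac{4}{7}. Verdict: none. Every listed pattern misses the 3F2 form at -\frac{4}{7}, upper {-\frac{3}{2}, \frac{3}{2}, \frac{5}{2}}.


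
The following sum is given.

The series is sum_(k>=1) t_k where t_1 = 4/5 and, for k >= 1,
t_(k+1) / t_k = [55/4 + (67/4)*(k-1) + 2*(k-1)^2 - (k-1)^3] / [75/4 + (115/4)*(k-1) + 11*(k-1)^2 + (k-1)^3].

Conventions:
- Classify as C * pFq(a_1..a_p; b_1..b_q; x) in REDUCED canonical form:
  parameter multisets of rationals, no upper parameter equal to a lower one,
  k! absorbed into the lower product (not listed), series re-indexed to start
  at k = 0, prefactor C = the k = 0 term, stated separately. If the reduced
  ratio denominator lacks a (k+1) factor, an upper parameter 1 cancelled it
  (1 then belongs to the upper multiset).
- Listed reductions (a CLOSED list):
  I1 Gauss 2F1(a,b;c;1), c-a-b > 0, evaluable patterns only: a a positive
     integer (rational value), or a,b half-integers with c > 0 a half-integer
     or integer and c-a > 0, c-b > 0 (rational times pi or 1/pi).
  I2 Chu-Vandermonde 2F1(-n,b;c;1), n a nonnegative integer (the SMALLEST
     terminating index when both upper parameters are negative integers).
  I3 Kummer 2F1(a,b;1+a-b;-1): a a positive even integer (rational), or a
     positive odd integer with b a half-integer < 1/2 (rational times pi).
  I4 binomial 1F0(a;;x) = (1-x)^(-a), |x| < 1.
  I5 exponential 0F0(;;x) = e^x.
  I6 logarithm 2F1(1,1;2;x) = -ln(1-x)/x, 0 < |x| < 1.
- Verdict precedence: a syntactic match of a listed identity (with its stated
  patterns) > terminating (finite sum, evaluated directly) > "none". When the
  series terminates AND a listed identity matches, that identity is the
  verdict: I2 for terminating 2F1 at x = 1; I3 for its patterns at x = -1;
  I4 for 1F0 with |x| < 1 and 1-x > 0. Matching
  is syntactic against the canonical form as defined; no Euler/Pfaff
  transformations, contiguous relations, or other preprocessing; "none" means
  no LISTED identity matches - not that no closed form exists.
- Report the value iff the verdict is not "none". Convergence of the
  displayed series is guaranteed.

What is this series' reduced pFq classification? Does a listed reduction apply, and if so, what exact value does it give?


At argument -1: a 2F1 with upper {-11/2, 1}, lower {15/2}, scaled by C = 4/5. Verdict: Kummer (I3) applies (x = -1; c = 15/2 equals 1+a-b for upper {-11/2, 1}: listed pattern). Value: (3003/5120) * pi.

Structural cue: t_0 = 4/5 here, and the parameter 5/2 appears in both the upper and lower lists and cancels.
Adjacent-term ratio: r(k) = (-1) * (k-11/2) (k+1) / [(k+15/2) (k+1)] - rational in k. x = (-1); t_0 = 4/5; negate the roots.


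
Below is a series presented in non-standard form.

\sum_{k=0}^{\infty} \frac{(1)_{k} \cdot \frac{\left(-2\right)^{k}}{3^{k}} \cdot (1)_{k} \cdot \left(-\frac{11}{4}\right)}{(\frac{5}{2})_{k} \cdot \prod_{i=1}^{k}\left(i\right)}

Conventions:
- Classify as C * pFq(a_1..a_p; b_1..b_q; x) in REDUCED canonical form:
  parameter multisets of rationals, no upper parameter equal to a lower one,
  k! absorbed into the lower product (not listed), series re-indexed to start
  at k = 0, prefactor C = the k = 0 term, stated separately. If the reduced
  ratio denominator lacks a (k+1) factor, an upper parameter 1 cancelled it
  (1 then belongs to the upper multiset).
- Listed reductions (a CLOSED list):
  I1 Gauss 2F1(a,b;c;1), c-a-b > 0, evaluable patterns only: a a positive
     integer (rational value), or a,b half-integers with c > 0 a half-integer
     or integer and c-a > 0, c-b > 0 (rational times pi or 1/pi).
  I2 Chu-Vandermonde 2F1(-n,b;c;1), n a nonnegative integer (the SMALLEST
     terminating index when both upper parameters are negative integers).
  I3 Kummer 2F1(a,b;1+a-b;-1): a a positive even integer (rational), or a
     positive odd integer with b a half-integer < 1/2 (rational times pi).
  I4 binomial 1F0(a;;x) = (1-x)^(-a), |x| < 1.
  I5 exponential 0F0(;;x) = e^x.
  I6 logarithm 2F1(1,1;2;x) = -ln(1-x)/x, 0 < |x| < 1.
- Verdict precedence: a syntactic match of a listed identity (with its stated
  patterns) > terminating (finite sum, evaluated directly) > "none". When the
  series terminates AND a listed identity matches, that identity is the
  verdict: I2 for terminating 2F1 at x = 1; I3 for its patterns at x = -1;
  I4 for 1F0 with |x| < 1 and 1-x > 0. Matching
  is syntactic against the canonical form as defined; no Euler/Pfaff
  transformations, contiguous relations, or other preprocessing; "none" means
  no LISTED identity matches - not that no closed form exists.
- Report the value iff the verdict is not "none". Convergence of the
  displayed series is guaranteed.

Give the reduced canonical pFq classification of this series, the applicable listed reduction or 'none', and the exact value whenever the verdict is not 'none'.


Canonical form: C = -\frac{11}{4} times 2F1 with upper {1, 1}, lower {\frac{5}{2}}, x = -\frac{2}{3}. Verdict: no listed reduction: x = -\frac{2}{3} and upper {1, 1} fail every I1-I6 pattern.

Structural cue: t_0 being -\frac{11}{4}, the two geometric factors (C = -11/4) combine into one argument.
Ratio: r(k) = -\frac{2}{3} * (k+1) (k+1) / [(k+\frac{5}{2}) (k+1)] - rational in k. x = -\frac{2}{3}; t_0 = -\frac{11}{4}; negate the roots.


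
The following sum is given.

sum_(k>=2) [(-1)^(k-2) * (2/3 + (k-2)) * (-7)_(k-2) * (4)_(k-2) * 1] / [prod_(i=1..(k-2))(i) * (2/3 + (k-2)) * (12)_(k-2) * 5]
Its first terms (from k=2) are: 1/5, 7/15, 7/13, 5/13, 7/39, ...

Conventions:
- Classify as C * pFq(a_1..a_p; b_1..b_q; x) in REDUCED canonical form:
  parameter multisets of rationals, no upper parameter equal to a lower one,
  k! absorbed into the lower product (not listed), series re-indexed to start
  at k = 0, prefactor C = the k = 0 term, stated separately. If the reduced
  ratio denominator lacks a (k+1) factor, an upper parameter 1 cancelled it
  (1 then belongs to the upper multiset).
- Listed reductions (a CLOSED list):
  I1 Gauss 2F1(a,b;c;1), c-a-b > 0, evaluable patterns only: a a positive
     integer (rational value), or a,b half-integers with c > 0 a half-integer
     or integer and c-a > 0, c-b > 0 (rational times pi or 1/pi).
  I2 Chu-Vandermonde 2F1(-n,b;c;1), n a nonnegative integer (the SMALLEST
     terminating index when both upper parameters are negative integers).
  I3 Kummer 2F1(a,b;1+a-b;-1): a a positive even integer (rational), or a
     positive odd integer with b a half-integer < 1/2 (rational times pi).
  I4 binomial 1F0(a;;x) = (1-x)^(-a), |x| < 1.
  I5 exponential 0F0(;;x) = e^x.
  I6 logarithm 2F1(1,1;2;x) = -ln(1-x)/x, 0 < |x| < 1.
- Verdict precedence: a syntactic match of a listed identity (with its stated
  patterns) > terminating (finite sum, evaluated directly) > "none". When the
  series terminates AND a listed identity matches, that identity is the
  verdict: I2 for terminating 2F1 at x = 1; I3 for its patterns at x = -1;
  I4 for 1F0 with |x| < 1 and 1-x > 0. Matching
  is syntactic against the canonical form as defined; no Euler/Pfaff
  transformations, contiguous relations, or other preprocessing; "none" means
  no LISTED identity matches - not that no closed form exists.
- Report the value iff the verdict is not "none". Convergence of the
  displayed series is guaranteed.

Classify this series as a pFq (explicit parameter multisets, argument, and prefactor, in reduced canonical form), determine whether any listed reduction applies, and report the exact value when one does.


With C = 1/5: the canonical form is 2F1(-7, 4; 12; -1). Verdict: this is the Kummer evaluation I3 (x = -1; c = 12 equals 1+a-b for upper {-7, 4}: listed pattern). Sum: 11/6.

The tell: with t_0 = 1/5, the constant factors (C = 1/5, x = -1) combine into one prefactor.
Adjacent-term ratio: r(k) = (-1) * (k-7) (k+4) / [(k+12) (k+1)] - rational in k, leading ratio (-1); with t_0 = 1/5, classification follows.


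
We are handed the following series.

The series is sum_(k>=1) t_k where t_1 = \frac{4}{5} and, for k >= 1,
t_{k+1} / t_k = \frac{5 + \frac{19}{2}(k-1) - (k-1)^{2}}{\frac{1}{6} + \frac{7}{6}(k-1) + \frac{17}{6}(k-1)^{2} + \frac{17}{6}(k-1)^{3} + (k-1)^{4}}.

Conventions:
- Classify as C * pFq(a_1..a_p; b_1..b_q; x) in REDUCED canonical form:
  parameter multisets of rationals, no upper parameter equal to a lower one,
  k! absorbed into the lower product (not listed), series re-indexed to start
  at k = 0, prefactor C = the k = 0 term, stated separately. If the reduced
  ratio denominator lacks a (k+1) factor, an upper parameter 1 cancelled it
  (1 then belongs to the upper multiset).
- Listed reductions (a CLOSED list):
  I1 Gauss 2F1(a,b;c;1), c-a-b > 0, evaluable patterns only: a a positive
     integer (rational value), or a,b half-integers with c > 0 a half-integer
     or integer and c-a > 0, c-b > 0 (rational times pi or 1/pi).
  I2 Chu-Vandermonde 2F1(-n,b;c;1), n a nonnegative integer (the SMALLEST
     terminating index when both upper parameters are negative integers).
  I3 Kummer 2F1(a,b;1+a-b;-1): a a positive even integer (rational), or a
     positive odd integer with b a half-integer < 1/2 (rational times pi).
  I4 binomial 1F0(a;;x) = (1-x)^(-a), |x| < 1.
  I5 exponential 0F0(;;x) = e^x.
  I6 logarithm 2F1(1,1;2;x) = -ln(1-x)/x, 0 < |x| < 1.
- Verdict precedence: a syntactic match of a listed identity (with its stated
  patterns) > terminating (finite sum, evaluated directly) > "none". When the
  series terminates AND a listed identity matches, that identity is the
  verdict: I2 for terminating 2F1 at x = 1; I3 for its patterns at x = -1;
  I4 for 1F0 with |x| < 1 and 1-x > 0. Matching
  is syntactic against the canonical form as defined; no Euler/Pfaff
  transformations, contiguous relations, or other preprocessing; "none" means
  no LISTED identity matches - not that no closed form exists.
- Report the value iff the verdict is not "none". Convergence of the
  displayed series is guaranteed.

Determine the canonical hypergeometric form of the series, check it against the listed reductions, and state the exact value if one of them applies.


Canonical form: C = \frac{4}{5} times 1F2 with upper {-10}, lower {\frac{1}{3}, 1}, x = -1. Verdict: terminating (-10 upstairs). 11 nonzero terms in all; added directly. Exact value: \frac{320167469167207}{3863552000000}.

Key step: t_0 = \frac{4}{5} here, and the ratio is unreduced: k + 1/2 divides both sides (C = 4/5, x = -1).
Step ratio: r(k) = -1 * (k-10) / [(k+\frac{1}{3}) (k+1) (k+1)] - poly over poly, x = -1 from leading terms; C = \frac{4}{5} at k = 0.


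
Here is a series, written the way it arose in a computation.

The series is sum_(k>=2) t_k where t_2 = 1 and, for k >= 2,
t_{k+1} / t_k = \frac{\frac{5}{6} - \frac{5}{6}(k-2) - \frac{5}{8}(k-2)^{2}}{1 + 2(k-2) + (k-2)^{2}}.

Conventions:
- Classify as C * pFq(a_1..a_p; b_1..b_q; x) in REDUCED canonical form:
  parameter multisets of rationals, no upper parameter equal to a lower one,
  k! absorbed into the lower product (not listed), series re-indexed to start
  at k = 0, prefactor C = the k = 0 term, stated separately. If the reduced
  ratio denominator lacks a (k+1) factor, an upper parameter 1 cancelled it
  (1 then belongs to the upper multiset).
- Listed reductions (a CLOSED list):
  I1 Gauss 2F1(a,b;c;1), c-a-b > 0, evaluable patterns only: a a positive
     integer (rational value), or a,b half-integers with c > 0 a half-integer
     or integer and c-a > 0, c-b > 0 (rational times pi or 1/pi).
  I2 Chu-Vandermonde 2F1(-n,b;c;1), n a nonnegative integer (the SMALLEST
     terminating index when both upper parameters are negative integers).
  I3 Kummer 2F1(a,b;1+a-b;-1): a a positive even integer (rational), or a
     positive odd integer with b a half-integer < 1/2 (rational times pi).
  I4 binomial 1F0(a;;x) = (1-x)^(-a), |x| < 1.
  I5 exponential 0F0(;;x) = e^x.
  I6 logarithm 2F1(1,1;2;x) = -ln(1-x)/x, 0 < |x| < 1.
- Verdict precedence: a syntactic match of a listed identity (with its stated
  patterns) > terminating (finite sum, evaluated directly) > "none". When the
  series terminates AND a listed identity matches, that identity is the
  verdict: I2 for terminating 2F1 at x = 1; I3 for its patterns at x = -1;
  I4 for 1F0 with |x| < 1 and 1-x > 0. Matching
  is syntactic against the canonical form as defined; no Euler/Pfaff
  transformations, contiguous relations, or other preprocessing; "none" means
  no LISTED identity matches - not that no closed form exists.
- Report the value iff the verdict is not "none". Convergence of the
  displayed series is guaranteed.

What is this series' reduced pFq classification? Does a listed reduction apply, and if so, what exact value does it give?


Reduced: x = -\frac{5}{8}, 2F1, upper = {-\frac{2}{3}, 2}, lower = {1}, C = 1. Verdict: no listed reduction: x = -\frac{5}{8} and upper {-\frac{2}{3}, 2} fail every I1-I6 pattern.

The tell: with t_0 = 1, the expanded ratio factors over Q; prefactor 1, roots give parameters.
Ratio: r(k) = -\frac{5}{8} * (k-\frac{2}{3}) (k+2) / [(k+1) (k+1)] - rational; roots negated = parameters, x = -\frac{5}{8}, C = 1.


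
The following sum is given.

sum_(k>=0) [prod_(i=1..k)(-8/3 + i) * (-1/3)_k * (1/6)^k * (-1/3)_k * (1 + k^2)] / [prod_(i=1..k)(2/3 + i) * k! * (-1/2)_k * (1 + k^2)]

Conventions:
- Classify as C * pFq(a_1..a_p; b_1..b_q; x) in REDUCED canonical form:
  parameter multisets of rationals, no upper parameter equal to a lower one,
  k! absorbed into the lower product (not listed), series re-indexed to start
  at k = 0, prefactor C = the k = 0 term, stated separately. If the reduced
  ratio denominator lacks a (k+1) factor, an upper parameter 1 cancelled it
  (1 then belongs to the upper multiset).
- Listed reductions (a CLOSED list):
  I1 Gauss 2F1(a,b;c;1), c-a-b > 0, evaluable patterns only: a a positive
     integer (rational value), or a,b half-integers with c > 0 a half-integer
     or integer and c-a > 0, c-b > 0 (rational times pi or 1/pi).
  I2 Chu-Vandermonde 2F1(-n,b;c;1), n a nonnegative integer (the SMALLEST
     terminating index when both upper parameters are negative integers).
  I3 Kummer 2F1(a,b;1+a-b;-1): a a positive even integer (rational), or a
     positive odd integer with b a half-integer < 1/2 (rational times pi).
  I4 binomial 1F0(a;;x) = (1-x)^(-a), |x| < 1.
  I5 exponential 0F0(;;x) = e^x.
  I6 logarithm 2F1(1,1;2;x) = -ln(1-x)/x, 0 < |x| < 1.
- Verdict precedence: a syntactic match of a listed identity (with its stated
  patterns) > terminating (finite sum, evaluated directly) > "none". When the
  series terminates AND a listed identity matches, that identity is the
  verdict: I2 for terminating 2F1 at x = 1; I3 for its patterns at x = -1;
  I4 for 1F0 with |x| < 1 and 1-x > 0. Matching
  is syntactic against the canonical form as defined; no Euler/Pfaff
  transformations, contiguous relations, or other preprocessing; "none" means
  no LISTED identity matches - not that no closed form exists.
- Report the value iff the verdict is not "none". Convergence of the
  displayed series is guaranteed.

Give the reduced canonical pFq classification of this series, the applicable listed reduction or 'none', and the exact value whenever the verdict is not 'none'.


Classification (C = 1): 3F2 with upper {-5/3, -1/3, -1/3}, lower {-1/2, 5/3}, argument x = 1/6. Verdict: none (x = 1/6): each listed identity misses the multisets {-5/3, -1/3, -1/3} ; {-1/2, 5/3}.

Key observation: with t_0 = 1, striking the common factor k^2 + 1 reduces the term (C = 1, x = 1/6).
Term ratio: r(k) = (1/6) * (k-5/3) (k-1/3) (k-1/3) / [(k-1/2) (k+5/3) (k+1)] - poly over poly, x = (1/6) from leading terms; C = 1 at k = 0.


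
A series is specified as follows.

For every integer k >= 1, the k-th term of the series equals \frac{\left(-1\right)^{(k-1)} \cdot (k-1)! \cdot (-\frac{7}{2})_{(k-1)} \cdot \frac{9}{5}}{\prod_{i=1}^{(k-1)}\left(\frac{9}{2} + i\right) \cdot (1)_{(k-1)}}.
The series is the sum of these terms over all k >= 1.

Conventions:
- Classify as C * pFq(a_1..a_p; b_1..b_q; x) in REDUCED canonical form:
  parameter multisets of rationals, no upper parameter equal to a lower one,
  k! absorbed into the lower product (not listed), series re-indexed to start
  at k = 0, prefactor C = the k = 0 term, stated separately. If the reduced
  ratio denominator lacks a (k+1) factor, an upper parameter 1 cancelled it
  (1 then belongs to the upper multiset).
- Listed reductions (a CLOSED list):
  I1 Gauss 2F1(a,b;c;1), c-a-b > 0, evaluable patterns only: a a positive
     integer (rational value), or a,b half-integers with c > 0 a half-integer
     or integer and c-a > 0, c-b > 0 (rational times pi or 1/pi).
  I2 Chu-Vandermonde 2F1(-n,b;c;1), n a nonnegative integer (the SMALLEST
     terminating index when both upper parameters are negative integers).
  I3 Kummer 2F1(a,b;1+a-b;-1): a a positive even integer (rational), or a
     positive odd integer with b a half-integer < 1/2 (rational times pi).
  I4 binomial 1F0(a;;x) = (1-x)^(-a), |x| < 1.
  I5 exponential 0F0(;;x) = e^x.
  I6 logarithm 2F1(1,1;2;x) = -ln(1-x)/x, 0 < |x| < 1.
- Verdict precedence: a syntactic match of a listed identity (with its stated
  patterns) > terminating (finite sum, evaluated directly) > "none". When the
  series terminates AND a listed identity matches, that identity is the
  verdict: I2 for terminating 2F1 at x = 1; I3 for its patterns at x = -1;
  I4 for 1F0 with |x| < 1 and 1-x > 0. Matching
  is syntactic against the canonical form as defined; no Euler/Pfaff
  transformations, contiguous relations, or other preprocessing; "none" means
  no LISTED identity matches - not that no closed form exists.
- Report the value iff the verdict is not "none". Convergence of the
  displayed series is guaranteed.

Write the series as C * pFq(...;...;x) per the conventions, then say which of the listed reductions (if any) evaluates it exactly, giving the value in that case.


First insight: with t_0 = \frac{9}{5}, the lower running product (C = 9/5, x = -1) is a rising factorial.
Consecutive-term ratio: r(k) = -1 * (k-\frac{7}{2}) (k+1) / [(k+\frac{11}{2}) (k+1)] - rational in k. x = -1; t_0 = \frac{9}{5}; negate the roots.

Reduced: x = -1, 2F1, upper = {-\frac{7}{2}, 1}, lower = {\frac{11}{2}}, C = \frac{9}{5}. Verdict: Kummer's theorem (I3) applies (x = -1; c = \frac{11}{2} equals 1+a-b for upper {-\frac{7}{2}, 1}: listed pattern). Value: \frac{567}{512} \cdot \pi.


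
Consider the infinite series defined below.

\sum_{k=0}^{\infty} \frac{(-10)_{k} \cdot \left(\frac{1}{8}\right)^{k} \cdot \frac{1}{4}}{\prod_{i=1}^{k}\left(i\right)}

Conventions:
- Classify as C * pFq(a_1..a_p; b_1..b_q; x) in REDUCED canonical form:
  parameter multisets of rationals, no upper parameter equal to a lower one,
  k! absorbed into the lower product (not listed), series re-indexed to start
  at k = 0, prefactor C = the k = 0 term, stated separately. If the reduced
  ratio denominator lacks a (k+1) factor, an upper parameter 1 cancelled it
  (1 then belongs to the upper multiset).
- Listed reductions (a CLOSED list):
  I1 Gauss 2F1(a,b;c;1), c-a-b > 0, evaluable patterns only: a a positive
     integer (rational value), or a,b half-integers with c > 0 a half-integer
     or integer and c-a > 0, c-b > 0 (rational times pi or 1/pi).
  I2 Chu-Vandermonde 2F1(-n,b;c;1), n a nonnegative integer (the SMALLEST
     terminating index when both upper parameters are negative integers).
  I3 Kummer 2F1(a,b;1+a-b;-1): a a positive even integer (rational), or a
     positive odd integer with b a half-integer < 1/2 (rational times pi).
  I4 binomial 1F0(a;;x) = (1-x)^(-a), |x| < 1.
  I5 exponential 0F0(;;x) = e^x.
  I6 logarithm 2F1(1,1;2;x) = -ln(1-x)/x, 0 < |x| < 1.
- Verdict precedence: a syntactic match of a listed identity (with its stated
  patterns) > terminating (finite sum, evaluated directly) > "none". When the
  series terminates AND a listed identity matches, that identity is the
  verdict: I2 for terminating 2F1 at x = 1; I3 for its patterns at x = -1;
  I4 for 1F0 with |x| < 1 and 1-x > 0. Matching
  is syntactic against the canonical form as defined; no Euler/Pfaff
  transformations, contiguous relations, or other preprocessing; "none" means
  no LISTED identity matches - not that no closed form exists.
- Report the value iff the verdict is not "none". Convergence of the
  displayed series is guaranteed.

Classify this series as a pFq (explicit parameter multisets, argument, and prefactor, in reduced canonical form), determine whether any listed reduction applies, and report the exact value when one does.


Classification (C = \frac{1}{4}): 1F0 with upper {-10}, lower {-}, argument x = \frac{1}{8}. Verdict: this is the binomial series (I4) (the 1F0 binomial series: exponent 10, x = \frac{1}{8}). Its exact value is \frac{282475249}{4294967296}.

The tell: t_0 being \frac{1}{4}, the product of the first k integers (C = 1/4) is k!.
Ratio: r(k) = \frac{1}{8} * (k-10) / [(k+1)] - rational in k. x = \frac{1}{8}; t_0 = \frac{1}{4}; negate the roots.


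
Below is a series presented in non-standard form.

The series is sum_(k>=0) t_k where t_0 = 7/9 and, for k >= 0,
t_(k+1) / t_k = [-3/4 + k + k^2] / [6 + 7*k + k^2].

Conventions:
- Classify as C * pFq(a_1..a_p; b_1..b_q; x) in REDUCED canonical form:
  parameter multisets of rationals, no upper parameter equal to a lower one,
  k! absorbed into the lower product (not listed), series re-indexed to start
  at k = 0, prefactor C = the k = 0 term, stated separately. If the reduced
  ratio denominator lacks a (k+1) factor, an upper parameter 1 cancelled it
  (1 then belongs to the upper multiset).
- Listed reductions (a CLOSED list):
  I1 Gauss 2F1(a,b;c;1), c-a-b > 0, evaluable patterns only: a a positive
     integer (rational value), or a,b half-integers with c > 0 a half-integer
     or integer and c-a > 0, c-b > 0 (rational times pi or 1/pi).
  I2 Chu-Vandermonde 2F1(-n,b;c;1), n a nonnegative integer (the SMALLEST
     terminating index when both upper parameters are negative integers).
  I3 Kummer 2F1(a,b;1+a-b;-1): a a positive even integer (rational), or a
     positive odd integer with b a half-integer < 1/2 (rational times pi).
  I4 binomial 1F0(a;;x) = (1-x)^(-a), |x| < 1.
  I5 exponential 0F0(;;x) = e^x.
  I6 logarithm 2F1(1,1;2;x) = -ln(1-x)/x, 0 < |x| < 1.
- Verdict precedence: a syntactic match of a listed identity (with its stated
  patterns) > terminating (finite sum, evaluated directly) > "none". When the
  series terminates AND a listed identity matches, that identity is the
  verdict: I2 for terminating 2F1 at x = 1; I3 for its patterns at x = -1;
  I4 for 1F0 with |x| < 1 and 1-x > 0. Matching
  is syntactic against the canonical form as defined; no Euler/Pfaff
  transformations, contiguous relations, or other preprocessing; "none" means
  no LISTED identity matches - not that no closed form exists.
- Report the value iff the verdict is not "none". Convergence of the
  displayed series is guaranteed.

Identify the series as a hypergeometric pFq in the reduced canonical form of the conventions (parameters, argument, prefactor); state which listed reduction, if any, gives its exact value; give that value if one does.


Reduced: x = 1, 2F1, upper = {-1/2, 3/2}, lower = {6}, C = 7/9. Verdict: Gauss (I1, half-integer pattern) applies (x = 1; upper {-1/2, 3/2} half-integers, c = 6 in the evaluable pattern). Exact value: (65536/31185) / pi.

Key observation: x = 1 and the expanded ratio factors over Q; C = 7/9, roots give parameters.
Consecutive-term ratio: r(k) = 1 * (k-1/2) (k+3/2) / [(k+6) (k+1)] - poly over poly, x = 1 from leading terms; C = 7/9 at k = 0.


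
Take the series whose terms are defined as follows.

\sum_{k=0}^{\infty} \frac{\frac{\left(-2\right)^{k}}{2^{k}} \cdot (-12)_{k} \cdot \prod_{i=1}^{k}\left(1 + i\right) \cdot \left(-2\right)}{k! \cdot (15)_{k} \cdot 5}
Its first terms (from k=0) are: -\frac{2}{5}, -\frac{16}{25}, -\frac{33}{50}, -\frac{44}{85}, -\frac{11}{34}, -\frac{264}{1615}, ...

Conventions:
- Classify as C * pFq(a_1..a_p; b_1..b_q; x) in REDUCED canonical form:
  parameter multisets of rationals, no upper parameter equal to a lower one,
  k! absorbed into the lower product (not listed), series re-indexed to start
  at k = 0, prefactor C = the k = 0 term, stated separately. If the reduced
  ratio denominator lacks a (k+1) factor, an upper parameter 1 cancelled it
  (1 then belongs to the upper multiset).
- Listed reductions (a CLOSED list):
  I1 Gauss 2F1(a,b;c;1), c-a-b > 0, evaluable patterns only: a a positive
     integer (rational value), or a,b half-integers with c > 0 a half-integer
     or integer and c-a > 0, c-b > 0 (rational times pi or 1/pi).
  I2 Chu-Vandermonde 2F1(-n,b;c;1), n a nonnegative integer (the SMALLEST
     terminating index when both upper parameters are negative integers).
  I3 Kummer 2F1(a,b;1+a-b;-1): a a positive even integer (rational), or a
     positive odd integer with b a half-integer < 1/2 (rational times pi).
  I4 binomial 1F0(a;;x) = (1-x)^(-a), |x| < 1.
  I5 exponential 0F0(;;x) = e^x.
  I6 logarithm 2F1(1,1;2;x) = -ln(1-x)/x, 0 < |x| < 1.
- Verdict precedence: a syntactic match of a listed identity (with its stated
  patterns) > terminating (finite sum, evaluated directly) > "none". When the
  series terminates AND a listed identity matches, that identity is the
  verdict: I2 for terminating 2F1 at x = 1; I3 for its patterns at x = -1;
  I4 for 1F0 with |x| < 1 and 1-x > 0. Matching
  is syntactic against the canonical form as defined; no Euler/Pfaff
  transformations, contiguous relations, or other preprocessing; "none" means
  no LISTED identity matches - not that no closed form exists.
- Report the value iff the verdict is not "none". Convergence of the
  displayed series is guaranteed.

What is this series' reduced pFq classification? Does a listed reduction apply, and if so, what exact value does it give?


Classification (C = -\frac{2}{5}): 2F1 with upper {-12, 2}, lower {15}, argument x = -1. Verdict: Kummer's theorem (I3) applies (x = -1; c = 15 equals 1+a-b for upper {-12, 2}: listed pattern). Sum: -\frac{14}{5}.

The tell: with t_0 = -\frac{2}{5}, the two k-th powers (C = -2/5, x = -1) combine into one argument.
Ratio: r(k) = -1 * (k-12) (k+2) / [(k+15) (k+1)] - rational in k. x = -1; t_0 = -\frac{2}{5}; negate the roots.


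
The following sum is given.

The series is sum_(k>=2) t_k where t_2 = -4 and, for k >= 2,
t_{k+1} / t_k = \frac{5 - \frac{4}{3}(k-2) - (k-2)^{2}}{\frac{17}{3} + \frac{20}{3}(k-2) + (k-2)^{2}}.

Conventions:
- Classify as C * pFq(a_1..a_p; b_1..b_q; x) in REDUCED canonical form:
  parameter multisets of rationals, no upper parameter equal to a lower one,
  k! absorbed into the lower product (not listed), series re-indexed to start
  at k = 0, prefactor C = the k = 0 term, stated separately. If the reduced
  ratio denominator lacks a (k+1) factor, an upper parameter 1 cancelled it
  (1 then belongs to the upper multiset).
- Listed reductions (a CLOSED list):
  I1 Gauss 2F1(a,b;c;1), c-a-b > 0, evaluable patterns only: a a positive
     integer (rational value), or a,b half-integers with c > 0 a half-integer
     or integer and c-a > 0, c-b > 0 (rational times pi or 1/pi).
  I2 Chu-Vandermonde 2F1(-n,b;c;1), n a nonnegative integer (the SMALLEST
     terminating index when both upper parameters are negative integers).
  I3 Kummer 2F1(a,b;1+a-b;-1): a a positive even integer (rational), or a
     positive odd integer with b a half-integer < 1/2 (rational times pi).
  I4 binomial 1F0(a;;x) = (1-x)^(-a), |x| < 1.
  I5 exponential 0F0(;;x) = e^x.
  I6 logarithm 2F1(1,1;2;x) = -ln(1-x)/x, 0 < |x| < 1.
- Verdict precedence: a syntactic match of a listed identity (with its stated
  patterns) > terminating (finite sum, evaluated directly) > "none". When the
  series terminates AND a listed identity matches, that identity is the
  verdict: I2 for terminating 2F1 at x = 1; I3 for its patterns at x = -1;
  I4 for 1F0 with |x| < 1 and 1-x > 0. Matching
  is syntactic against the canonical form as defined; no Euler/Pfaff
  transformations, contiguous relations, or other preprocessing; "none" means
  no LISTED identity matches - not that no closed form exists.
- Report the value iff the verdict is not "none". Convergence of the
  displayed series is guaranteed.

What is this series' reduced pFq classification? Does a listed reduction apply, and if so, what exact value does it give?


With C = -4: the canonical form is 2F1(-\frac{5}{3}, 3; \frac{17}{3}; -1). Verdict: none. A 2F1 with upper {-\frac{5}{3}, 3} fits none of I1-I6 at x = -1; the sum runs forever.

First insight: from the first term -4: the expanded ratio factors over Q; C = -4, roots give parameters.
Adjacent-term ratio: r(k) = -1 * (k-\frac{5}{3}) (k+3) / [(k+\frac{17}{3}) (k+1)] - poly over poly, x = -1 from leading terms; C = -4 at k = 0.
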